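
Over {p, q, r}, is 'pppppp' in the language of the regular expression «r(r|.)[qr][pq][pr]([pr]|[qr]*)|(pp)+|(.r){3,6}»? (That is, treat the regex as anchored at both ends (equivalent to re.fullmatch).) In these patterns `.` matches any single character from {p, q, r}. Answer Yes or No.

Yes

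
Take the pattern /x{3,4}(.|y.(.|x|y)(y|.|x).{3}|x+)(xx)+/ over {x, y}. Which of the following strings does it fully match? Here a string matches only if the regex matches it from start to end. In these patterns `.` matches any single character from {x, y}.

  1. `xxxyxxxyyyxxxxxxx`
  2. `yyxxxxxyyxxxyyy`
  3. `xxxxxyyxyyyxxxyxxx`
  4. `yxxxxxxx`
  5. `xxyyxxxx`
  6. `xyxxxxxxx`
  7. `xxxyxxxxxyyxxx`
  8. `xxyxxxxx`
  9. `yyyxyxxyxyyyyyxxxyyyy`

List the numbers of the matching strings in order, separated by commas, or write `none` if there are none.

none

1 → no match
2 → no match — must start with `x`
3 → no match
4 → no match — must start with `x`
5 → no match
6 → no match
7 → no match
8 → no match
9 → no match — must start with `x`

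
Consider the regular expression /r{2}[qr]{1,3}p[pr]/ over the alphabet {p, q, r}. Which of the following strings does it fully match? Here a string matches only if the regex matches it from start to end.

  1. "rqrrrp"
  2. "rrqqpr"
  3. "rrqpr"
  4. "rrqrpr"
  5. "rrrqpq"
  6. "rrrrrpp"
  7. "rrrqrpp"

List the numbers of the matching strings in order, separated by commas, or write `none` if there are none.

1 → no match
2 → match
3 → match
4 → match
5 → no match
6 → match
7 → match

2, 3, 4, 6, 7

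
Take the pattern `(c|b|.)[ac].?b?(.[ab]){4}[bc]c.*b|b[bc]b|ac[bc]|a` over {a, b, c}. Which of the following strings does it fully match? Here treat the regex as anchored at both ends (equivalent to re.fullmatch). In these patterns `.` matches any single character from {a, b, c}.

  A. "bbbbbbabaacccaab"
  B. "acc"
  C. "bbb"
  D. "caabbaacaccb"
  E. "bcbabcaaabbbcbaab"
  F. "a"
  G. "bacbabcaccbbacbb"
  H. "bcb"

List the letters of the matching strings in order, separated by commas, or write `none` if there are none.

A → no match
B. "acc" → match
C. "bbb" → match
D. "caabbaacaccb" → no match
E → match
F. "a" → match
G → no match
H. "bcb" → match

B, C, E, F, H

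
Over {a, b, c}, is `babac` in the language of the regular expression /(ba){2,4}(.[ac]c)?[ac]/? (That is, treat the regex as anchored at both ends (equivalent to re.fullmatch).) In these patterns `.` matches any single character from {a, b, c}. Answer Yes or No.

Yes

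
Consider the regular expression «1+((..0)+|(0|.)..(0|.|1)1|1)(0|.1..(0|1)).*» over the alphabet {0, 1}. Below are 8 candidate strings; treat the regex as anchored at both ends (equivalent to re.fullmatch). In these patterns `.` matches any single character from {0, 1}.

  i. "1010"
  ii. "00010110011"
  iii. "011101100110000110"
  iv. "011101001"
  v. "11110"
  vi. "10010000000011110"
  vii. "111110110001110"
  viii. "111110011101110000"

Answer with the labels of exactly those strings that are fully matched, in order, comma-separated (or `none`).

v, vii, viii

i. "1010" → no match
ii. "00010110011" → no match — must start with "1"
iii → no match — must start with "1"
iv. "011101001" → no match — must start with "1"
v. "11110" → match
vi → no match
vii → match
viii → match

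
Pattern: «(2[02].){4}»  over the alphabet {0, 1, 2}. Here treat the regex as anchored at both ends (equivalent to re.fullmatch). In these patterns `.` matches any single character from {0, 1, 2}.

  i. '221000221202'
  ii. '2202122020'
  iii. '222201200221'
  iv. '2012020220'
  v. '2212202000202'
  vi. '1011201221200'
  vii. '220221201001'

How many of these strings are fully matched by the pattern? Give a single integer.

i → no match
ii → no match
iii → match
iv → no match
v → no match
vi → no match — must start with '2'
vii → no match
Total matched: 1

1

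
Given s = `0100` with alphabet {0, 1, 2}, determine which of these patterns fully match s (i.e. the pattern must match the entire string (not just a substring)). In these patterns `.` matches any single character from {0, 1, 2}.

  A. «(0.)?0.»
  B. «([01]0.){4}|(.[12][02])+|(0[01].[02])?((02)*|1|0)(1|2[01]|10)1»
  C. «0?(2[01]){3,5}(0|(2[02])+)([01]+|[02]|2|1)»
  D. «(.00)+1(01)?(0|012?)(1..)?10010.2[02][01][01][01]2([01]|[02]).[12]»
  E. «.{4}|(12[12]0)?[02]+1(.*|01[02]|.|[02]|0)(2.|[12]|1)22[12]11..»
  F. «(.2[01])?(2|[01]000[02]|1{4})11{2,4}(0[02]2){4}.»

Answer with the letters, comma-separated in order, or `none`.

A, E

A → match
B → no match
C → no match
D → no match
E → match
F → no match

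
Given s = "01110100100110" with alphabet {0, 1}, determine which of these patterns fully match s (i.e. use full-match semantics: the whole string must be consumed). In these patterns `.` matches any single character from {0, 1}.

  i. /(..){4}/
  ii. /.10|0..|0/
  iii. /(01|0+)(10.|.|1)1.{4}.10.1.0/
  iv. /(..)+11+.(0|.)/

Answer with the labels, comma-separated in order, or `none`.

i → no match
ii → no match
iii → match
iv → no match

iii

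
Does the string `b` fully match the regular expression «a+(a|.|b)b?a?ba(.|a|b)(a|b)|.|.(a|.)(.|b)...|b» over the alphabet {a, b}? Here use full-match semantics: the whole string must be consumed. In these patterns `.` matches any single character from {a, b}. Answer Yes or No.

Yes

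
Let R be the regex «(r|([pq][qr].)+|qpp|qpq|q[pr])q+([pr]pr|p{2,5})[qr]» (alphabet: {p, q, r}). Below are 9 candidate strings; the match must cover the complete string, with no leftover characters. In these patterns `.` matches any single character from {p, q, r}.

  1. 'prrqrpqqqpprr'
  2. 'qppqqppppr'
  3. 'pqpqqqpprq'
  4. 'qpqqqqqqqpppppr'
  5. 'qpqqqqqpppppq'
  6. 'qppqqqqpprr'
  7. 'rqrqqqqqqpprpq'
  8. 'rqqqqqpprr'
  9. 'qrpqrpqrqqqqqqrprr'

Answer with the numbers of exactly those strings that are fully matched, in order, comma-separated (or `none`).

1 → match
2 → match
3 → match
4 → match
5 → match
6 → match
7 → no match
8 → match
9 → match

1, 2, 3, 4, 5, 6, 8, 9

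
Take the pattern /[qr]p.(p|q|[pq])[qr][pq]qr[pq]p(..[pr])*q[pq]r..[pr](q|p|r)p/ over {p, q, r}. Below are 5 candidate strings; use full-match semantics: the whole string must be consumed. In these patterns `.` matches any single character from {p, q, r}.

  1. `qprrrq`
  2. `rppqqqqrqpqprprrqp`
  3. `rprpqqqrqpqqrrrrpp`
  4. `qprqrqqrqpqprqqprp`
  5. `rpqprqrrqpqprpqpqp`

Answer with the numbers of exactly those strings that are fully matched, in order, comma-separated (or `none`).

1 → no match — must end with `p`
2 → match
3 → match
4 → match
5 → no match

2, 3, 4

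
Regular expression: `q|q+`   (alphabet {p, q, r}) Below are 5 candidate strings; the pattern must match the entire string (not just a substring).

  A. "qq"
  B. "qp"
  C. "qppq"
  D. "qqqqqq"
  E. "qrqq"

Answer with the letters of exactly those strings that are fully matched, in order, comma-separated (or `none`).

A → match
B → no match — must end with "q"
C → no match
D → match
E → no match

A, D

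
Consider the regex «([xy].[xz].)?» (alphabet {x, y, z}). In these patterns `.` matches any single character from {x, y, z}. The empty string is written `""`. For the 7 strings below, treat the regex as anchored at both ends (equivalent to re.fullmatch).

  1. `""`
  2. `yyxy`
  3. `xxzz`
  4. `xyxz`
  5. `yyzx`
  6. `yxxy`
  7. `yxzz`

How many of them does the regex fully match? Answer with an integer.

1 → match
2 → match
3 → match
4 → match
5 → match
6 → match
7 → match
Total matched: 7

7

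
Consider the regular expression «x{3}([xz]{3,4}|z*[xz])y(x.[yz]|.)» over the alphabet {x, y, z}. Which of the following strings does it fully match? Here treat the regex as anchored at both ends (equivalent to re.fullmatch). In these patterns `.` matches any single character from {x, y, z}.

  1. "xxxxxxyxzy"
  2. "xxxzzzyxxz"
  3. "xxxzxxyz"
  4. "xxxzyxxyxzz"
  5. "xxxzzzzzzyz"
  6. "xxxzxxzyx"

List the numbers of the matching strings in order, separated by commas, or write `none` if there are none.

1 → match
2 → match
3 → match
4 → no match
5 → match
6 → match

1, 2, 3, 5, 6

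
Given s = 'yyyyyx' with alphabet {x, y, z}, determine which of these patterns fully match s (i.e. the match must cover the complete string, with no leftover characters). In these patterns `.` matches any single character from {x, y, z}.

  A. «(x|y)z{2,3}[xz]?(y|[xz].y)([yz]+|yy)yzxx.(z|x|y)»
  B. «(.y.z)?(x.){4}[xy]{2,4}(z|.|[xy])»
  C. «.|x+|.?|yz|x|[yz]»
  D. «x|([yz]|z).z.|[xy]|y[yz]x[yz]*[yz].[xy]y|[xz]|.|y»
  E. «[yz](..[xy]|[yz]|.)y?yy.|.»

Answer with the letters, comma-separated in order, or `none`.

A → no match
B → no match
C → no match
D → no match
E → match

E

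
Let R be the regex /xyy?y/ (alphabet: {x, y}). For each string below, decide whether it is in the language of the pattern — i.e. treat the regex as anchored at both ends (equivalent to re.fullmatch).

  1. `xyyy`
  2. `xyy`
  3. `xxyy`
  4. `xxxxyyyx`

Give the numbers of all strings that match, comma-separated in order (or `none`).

1, 2

1 → match
2 → match
3 → no match — must start with `xy`
4 → no match — must start with `xy`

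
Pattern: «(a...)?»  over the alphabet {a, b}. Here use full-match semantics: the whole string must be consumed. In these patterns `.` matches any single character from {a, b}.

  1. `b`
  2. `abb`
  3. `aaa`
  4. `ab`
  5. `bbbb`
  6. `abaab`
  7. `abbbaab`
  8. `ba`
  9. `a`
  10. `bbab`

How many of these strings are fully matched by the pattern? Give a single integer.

1 → no match
2 → no match
3 → no match
4 → no match
5 → no match
6 → no match
7 → no match
8 → no match
9 → no match
10 → no match
Total matched: 0

0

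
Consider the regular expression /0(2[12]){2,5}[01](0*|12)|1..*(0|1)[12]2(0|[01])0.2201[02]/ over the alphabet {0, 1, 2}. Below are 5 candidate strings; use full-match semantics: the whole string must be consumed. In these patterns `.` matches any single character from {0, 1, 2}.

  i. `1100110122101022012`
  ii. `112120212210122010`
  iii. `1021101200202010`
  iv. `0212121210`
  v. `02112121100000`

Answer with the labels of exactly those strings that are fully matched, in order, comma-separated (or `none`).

i → no match
ii → match
iii → no match
iv → match
v → no match

ii, iv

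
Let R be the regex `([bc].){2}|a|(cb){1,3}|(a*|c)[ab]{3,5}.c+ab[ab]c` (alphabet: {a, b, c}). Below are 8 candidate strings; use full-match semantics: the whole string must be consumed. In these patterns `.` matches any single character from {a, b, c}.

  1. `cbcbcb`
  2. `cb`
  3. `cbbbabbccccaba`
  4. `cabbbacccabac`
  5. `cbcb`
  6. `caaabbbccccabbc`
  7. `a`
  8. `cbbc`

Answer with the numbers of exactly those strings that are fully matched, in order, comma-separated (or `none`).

1, 2, 4, 5, 6, 7, 8

1 → match
2 → match
3 → no match
4 → match
5 → match
6 → match
7 → match
8 → match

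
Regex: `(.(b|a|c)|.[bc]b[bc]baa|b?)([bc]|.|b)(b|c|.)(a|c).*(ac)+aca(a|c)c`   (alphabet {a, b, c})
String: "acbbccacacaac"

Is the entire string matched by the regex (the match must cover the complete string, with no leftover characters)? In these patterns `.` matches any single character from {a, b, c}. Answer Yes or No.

Yes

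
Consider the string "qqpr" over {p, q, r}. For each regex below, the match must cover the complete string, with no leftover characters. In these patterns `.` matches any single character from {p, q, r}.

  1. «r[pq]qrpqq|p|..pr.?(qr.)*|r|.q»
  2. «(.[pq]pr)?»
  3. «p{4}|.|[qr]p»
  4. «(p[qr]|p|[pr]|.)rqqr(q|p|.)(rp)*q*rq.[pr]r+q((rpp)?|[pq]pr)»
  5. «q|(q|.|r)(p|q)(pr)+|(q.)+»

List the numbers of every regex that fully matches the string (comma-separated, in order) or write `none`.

1, 2, 5

1 → match
2 → match
3 → no match
4 → no match
5 → match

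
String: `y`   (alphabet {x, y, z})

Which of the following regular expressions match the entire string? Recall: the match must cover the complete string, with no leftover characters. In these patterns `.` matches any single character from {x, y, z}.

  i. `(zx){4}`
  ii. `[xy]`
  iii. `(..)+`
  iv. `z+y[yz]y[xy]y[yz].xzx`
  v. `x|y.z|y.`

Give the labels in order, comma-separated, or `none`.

ii

i → no match — must start with `zx`
ii → match
iii → no match
iv → no match — must start with `z`
v → no match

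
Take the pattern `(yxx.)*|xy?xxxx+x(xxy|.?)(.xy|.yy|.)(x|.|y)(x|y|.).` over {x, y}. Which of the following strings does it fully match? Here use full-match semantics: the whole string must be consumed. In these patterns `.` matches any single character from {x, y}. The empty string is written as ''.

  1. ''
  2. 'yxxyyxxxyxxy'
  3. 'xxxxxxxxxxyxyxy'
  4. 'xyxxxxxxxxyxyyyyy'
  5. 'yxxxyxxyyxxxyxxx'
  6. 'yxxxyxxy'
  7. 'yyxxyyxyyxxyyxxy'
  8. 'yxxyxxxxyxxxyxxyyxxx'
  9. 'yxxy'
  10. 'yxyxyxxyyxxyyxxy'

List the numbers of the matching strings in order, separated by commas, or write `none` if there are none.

1, 2, 3, 4, 5, 6, 9

1 → match
2 → match
3 → match
4 → match
5 → match
6 → match
7 → no match
8 → no match
9 → match
10 → no match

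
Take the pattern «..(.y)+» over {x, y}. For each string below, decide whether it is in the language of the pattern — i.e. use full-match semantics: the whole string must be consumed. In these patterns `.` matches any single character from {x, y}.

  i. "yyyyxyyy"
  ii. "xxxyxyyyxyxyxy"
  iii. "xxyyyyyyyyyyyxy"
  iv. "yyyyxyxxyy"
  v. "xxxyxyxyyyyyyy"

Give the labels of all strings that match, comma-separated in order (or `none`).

i, ii, v

i. "yyyyxyyy" → match
ii → match
iii → no match
iv. "yyyyxyxxyy" → no match
v → match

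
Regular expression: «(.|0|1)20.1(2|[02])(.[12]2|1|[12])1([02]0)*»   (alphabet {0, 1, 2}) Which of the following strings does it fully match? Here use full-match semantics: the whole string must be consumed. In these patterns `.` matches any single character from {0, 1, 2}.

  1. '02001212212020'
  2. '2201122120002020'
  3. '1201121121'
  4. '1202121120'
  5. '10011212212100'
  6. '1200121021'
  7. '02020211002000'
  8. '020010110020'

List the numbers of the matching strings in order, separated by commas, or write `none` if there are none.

1 → match
2 → match
3. '1201121121' → match
4. '1202121120' → match
5 → no match
6. '1200121021' → no match
7 → no match
8. '020010110020' → match

1, 2, 3, 4, 8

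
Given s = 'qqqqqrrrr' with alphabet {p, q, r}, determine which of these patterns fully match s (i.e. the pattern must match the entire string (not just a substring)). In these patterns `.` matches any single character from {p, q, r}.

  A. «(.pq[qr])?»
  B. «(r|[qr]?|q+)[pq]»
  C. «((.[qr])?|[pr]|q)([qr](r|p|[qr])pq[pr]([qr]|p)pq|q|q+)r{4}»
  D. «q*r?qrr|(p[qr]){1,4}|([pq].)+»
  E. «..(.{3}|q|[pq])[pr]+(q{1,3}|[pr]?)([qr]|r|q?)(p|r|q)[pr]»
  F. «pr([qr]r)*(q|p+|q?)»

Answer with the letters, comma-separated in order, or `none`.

A → no match
B → no match
C → match
D → no match
E → match
F → no match — must start with 'pr'

C, E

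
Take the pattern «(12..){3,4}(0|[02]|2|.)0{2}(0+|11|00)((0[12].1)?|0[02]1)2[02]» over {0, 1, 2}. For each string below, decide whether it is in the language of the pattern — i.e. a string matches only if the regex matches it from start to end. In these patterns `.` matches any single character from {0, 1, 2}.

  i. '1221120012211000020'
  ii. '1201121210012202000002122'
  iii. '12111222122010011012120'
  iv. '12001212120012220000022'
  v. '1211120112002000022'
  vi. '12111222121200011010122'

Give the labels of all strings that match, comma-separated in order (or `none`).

i → match
ii → no match
iii → match
iv → match
v → match
vi → match

i, iii, iv, v, vi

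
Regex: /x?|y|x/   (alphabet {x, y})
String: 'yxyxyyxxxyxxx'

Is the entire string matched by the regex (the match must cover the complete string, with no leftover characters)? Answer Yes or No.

No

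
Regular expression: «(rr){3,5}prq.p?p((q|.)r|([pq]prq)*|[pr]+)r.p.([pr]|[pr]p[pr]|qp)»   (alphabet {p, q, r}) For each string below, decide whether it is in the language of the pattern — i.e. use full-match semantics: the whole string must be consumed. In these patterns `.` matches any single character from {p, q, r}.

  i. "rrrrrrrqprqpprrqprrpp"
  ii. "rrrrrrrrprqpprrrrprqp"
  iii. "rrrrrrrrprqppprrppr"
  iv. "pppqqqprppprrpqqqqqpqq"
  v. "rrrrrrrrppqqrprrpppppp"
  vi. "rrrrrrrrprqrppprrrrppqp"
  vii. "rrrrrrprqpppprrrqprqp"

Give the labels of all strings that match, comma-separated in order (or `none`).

i → no match
ii → match
iii → match
iv → no match — must start with "rr"
v → no match
vi → match
vii → match

ii, iii, vi, vii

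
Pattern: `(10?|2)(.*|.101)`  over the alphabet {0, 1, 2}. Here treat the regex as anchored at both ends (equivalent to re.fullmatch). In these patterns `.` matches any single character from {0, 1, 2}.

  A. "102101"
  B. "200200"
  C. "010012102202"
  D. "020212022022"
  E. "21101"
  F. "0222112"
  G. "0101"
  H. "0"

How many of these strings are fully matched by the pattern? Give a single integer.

3

A → match
B → match
C → no match
D → no match
E → match
F → no match
G → no match
H → no match
Total matched: 3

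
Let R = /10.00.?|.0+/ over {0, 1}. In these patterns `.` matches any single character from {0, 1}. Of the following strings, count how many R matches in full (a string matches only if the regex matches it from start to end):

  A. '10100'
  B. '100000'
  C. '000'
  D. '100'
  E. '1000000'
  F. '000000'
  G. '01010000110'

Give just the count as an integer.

6

A → match
B → match
C → match
D → match
E → match
F → match
G → no match
Total matched: 6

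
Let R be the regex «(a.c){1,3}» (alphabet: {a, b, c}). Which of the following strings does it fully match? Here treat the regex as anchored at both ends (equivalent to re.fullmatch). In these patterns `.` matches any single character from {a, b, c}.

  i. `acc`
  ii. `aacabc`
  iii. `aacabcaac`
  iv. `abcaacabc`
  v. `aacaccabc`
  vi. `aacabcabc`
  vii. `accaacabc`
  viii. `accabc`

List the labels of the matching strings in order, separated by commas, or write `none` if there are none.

i, ii, iii, iv, v, vi, vii, viii

i → match
ii → match
iii → match
iv → match
v → match
vi → match
vii → match
viii → match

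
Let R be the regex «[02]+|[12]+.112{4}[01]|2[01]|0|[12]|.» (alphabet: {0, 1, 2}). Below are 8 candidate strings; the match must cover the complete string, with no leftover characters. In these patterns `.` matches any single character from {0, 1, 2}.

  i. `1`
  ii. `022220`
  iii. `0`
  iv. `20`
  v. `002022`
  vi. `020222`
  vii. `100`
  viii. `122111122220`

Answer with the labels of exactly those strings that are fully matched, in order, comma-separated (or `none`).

i → match
ii → match
iii → match
iv → match
v → match
vi → match
vii → no match
viii → match

i, ii, iii, iv, v, vi, viii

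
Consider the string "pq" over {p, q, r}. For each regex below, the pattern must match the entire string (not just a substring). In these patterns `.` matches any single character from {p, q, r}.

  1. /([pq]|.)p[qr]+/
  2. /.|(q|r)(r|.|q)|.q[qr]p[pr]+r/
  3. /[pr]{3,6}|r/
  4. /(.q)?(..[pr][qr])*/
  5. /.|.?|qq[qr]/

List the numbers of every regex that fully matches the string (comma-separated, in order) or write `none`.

4

1 → no match
2 → no match
3 → no match
4 → match
5 → no match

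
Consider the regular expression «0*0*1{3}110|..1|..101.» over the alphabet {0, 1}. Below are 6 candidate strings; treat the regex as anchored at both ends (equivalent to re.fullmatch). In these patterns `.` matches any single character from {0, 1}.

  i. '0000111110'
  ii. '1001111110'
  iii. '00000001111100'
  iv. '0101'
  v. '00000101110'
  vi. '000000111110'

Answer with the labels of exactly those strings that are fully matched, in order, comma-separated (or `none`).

i, vi

i → match
ii → no match
iii → no match
iv → no match
v → no match
vi → match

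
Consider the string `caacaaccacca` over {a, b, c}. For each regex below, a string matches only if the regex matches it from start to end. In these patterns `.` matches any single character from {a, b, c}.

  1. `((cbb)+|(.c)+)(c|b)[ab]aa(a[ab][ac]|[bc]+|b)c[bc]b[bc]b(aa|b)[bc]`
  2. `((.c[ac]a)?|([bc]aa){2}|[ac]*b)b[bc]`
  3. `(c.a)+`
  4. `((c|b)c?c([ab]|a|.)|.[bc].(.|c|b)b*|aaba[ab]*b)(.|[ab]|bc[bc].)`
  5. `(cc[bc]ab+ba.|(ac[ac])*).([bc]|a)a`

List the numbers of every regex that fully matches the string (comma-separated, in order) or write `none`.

3

1 → no match
2 → no match
3 → match
4 → no match
5 → no match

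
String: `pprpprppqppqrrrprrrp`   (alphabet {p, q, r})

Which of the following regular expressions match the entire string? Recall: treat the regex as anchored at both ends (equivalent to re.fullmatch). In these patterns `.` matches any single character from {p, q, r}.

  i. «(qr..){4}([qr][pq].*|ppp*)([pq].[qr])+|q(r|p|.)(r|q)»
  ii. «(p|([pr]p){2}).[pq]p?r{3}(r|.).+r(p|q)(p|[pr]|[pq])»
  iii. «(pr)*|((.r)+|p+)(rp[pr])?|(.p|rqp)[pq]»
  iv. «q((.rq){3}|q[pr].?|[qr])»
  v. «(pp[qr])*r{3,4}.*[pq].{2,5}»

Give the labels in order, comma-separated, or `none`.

i → no match
ii → no match
iii → no match
iv → no match — must start with `q`
v → match

v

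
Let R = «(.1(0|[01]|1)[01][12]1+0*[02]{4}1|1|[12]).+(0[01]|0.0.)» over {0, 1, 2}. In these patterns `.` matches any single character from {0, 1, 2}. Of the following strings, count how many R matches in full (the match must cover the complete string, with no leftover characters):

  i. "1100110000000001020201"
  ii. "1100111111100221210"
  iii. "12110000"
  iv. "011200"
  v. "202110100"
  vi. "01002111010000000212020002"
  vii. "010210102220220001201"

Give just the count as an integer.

i → match
ii → no match
iii → match
iv → no match
v → match
vi → no match
vii → no match
Total matched: 3

3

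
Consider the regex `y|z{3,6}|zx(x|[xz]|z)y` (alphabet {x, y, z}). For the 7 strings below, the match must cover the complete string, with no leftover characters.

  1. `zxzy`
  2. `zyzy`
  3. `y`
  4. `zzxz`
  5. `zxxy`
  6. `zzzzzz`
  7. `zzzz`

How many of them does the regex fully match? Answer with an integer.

1 → match
2 → no match
3 → match
4 → no match
5 → match
6 → match
7 → match
Total matched: 5

5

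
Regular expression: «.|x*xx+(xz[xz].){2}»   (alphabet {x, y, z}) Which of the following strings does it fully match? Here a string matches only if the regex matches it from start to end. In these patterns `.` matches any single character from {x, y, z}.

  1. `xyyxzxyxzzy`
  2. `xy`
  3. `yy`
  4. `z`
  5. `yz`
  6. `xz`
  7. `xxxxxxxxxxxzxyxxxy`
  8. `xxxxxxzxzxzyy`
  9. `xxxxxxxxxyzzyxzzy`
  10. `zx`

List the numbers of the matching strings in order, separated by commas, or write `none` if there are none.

4

1 → no match
2 → no match
3 → no match
4 → match
5 → no match
6 → no match
7 → no match
8 → no match
9 → no match
10 → no match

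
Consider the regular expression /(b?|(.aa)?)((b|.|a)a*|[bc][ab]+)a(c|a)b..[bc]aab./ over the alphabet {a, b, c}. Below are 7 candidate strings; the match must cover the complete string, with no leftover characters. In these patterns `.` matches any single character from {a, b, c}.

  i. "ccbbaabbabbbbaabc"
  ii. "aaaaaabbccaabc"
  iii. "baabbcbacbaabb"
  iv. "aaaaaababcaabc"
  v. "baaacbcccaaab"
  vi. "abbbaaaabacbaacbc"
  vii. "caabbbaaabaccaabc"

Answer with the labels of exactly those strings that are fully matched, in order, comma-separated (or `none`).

ii, iv, vii

i → no match
ii → match
iii → no match
iv → match
v → no match
vi → no match
vii → match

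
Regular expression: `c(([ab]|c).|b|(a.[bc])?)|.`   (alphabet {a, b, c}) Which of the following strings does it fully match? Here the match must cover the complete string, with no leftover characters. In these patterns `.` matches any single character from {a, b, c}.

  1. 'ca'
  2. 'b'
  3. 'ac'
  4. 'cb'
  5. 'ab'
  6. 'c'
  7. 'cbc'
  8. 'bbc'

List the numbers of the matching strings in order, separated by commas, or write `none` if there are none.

2, 4, 6, 7

1 → no match
2 → match
3 → no match
4 → match
5 → no match
6 → match
7 → match
8 → no match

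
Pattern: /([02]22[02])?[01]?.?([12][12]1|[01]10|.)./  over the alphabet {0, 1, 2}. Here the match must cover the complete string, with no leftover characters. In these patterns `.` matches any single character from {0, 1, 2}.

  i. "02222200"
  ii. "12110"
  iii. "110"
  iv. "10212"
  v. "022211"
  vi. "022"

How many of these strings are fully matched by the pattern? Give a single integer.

i → no match
ii → match
iii → match
iv → no match
v → match
vi → match
Total matched: 4

4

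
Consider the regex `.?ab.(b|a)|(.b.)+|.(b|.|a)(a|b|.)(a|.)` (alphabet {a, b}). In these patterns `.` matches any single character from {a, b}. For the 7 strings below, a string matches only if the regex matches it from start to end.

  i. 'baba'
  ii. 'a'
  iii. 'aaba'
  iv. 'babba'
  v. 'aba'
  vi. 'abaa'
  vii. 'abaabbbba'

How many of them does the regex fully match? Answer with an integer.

6

i. 'baba' → match
ii. 'a' → no match
iii. 'aaba' → match
iv. 'babba' → match
v. 'aba' → match
vi. 'abaa' → match
vii. 'abaabbbba' → match
Total matched: 6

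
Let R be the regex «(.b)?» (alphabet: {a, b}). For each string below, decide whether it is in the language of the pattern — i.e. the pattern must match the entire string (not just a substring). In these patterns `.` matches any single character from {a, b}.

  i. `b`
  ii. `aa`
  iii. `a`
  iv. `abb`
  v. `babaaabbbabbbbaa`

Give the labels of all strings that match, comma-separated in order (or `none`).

i → no match
ii → no match
iii → no match
iv → no match
v → no match

none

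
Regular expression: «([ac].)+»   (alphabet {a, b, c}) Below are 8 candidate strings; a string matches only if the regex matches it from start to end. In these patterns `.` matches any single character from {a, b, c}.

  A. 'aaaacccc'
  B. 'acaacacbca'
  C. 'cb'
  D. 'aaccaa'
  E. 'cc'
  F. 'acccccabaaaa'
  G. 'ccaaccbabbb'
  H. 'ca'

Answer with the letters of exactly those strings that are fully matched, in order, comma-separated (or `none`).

A → match
B → match
C → match
D → match
E → match
F → match
G → no match
H → match

A, B, C, D, E, F, H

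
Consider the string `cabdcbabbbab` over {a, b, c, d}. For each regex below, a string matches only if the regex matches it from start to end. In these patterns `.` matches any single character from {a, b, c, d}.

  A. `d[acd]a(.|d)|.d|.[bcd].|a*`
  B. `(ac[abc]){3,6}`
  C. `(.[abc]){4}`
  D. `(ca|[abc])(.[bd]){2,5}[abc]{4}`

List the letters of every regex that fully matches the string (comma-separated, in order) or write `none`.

D

A → no match
B → no match — must start with `ac`
C → no match
D → match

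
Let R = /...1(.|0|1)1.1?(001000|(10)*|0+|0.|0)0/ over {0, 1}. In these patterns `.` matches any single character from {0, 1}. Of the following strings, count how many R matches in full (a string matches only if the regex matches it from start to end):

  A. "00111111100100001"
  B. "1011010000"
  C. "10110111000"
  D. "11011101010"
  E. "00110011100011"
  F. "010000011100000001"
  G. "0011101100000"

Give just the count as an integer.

3

A → no match — must end with "0"
B. "1011010000" → match
C. "10110111000" → match
D. "11011101010" → match
E → no match — must end with "0"
F → no match — must end with "0"
G → no match
Total matched: 3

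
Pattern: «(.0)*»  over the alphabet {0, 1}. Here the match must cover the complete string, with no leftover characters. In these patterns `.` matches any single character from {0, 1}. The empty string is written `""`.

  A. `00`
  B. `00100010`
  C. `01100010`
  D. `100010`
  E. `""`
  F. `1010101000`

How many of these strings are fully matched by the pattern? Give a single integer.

A. `00` → match
B. `00100010` → match
C. `01100010` → no match
D. `100010` → match
E. `""` → match
F. `1010101000` → match
Total matched: 5

5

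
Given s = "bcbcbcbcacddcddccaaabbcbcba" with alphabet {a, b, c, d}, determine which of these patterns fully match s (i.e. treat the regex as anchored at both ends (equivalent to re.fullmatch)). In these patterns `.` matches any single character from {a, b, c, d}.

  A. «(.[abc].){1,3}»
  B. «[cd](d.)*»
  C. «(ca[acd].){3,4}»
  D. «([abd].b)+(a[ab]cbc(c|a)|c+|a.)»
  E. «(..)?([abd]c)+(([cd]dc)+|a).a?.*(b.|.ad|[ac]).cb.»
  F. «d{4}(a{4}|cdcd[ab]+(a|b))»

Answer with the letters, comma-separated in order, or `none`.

A → no match
B → no match
C → no match — must start with "ca"
D → no match
E → match
F → no match — must start with "d"

E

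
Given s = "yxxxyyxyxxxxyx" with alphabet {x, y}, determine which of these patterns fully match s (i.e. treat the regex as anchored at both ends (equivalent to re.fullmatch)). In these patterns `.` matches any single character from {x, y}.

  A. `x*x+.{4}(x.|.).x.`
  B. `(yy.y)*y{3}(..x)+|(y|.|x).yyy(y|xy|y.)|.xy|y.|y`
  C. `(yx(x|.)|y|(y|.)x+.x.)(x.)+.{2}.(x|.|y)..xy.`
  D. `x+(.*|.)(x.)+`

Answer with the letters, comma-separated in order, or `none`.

C

A → no match
B → no match
C → match
D → no match — must start with "x"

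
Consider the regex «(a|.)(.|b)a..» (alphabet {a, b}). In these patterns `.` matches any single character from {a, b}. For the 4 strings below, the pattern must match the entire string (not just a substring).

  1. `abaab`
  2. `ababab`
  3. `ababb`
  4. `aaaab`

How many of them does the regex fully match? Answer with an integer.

1 → match
2 → no match
3 → match
4 → match
Total matched: 3

3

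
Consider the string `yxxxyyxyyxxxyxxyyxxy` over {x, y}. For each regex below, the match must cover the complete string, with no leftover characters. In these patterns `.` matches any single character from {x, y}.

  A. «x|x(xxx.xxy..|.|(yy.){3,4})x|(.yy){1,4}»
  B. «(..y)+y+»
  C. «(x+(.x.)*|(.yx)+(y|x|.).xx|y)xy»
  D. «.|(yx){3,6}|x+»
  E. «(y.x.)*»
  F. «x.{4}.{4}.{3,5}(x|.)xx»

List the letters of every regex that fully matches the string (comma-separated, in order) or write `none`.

E

A → no match
B → no match
C → no match
D → no match
E → match
F → no match — must start with `x`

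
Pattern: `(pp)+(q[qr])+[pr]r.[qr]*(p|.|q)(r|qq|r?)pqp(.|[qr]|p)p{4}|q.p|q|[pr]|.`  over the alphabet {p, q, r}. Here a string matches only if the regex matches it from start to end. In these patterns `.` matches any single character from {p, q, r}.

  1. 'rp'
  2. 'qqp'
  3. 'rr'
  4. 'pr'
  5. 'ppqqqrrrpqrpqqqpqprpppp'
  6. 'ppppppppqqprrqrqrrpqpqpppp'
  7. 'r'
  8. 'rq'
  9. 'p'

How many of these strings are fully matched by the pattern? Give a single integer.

4

1 → no match
2 → match
3 → no match
4 → no match
5 → no match
6 → match
7 → match
8 → no match
9 → match
Total matched: 4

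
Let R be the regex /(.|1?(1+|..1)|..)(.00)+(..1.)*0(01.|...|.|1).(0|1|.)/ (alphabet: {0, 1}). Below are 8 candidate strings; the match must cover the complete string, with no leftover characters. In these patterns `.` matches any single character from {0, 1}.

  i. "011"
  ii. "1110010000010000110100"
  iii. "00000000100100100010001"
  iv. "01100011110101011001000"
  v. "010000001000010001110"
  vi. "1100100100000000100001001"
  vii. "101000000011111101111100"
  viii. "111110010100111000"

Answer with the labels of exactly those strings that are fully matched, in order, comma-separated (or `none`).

ii, iii, iv, v, vi

i. "011" → no match
ii → match
iii → match
iv → match
v → match
vi → match
vii → no match
viii → no match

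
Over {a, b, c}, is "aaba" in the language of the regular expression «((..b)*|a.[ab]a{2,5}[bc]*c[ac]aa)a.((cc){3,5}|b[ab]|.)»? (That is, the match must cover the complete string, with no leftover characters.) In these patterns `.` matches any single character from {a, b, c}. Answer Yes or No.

Yes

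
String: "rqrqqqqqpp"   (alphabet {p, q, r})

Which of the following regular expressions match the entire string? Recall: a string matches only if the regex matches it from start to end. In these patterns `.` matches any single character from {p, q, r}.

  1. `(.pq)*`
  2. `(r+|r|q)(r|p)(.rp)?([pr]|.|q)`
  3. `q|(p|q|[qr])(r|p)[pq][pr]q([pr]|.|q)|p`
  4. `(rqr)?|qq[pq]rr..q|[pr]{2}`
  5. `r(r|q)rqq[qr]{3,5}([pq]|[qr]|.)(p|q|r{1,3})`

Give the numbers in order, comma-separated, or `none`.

5

1 → no match
2 → no match
3 → no match
4 → no match
5 → match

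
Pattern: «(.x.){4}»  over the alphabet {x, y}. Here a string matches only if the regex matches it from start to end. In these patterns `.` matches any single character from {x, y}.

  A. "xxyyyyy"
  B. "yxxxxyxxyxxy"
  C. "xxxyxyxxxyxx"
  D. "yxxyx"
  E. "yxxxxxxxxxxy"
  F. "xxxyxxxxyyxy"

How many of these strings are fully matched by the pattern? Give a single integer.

4

A → no match
B → match
C → match
D → no match
E → match
F → match
Total matched: 4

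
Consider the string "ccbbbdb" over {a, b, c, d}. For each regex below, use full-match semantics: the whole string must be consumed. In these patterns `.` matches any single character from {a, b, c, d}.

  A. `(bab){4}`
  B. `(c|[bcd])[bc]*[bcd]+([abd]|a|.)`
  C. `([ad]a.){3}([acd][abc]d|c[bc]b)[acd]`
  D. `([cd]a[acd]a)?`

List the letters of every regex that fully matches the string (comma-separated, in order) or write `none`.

A → no match — must start with "bab"
B → match
C → no match
D → no match

B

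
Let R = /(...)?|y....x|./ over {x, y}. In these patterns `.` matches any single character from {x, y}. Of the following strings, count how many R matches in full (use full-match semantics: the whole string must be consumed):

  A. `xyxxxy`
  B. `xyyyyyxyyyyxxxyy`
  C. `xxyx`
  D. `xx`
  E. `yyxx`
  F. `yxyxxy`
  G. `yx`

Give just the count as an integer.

A → no match
B → no match
C → no match
D → no match
E → no match
F → no match
G → no match
Total matched: 0

0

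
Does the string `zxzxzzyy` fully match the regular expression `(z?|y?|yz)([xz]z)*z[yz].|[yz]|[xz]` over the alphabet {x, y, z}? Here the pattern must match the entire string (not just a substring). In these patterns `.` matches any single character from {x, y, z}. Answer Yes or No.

Yes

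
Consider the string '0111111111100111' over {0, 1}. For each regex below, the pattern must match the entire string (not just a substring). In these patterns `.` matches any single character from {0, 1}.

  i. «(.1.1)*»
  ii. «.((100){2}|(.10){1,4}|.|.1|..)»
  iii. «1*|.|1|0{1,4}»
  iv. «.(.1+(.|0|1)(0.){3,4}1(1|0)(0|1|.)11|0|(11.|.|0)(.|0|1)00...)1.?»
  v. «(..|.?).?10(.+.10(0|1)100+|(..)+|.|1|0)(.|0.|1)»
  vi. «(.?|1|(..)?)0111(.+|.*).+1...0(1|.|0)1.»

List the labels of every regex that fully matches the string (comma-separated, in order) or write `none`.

i → no match
ii → no match
iii → no match
iv → no match
v → no match
vi → match

vi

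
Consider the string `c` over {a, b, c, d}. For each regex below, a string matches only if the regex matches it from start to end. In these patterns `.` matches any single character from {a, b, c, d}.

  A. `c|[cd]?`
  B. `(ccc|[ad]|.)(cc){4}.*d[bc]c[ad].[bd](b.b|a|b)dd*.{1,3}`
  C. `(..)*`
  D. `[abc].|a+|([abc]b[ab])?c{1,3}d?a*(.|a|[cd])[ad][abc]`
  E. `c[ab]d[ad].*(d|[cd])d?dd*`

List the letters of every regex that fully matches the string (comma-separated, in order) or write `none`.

A

A → match
B → no match
C → no match
D → no match
E → no match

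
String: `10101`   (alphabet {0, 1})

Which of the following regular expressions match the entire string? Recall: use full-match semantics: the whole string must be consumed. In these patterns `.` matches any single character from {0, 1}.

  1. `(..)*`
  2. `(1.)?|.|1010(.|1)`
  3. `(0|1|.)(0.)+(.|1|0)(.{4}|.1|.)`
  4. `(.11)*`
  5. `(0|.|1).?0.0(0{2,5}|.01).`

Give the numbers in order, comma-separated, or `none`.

1 → no match
2 → match
3 → match
4 → no match
5 → no match

2, 3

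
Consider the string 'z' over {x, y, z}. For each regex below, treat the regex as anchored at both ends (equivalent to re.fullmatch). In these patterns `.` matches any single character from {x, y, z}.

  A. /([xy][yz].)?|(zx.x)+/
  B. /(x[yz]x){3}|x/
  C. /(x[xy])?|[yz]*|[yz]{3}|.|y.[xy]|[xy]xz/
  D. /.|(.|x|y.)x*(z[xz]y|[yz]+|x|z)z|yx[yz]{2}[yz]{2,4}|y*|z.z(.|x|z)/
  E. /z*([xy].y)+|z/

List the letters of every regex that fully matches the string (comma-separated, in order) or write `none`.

C, D, E

A → no match
B → no match — must start with 'x'
C → match
D → match
E → match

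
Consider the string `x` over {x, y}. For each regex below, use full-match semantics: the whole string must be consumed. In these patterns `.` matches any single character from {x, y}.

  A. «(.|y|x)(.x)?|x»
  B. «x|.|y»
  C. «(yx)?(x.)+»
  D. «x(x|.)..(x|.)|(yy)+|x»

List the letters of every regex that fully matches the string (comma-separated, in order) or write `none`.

A → match
B → match
C → no match
D → match

A, B, D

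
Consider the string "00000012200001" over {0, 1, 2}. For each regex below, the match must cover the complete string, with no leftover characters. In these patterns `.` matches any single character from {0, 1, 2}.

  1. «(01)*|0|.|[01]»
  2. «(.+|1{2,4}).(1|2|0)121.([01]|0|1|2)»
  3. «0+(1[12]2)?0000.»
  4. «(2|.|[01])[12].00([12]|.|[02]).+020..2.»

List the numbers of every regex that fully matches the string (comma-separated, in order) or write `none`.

1 → no match
2 → no match
3 → match
4 → no match

3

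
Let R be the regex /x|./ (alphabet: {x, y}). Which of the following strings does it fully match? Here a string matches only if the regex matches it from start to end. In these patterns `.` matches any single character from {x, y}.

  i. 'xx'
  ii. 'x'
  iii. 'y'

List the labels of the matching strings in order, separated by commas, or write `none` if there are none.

i. 'xx' → no match
ii. 'x' → match
iii. 'y' → match

ii, iii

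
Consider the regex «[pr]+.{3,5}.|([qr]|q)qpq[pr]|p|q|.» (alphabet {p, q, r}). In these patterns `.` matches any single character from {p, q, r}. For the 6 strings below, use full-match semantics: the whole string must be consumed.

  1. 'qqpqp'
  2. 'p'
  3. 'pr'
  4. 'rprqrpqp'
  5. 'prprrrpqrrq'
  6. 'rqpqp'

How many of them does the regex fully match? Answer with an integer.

5

1 → match
2 → match
3 → no match
4 → match
5 → match
6 → match
Total matched: 5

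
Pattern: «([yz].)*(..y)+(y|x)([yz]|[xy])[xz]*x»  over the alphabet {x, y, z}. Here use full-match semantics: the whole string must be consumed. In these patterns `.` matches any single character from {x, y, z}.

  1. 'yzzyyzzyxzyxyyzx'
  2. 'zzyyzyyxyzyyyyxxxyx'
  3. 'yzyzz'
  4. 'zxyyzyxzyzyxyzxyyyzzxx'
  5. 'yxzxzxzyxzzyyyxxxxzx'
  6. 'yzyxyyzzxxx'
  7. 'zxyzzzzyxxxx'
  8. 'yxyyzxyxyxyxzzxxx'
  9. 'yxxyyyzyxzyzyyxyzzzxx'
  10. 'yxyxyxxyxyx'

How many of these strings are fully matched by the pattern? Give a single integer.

4

1 → no match
2 → no match
3. 'yzyzz' → no match — must end with 'x'
4 → no match
5 → no match
6. 'yzyxyyzzxxx' → match
7. 'zxyzzzzyxxxx' → no match
8 → match
9 → match
10. 'yxyxyxxyxyx' → match
Total matched: 4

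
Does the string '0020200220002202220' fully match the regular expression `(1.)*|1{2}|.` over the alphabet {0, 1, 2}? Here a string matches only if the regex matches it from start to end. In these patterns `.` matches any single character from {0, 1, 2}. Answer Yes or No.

No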